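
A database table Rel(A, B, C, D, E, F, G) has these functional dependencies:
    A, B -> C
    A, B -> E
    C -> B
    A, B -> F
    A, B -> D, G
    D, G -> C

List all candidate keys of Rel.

{A, B}, {A, C}, {A, D, G}

No FD produces {A}, so it must be in every candidate key.
Closure of {A, B} is {A, B, C, D, E, F, G}, the whole schema; {A, B} is a candidate key.
Closure of {A, C} is {A, B, C, D, E, F, G}, the whole schema; {A, C} is a candidate key.
Closure of {A, D, G} is {A, B, C, D, E, F, G}, the whole schema; {A, D, G} is a candidate key.
No proper subset of any of these is a key, and no other minimal superkey exists.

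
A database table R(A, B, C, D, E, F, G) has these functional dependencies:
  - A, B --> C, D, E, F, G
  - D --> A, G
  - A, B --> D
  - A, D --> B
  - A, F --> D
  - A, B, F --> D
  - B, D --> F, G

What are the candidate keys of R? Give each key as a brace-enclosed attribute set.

{A, B}, {A, F}, {D}

Closure of {D} is {A, B, C, D, E, F, G}, the whole schema; {D} is a candidate key.
Closure of {A, B} is {A, B, C, D, E, F, G}, the whole schema; {A, B} is a candidate key.
Closure of {A, F} is {A, B, C, D, E, F, G}, the whole schema; {A, F} is a candidate key.
These are minimal and exhaustive — every other superkey contains one of them.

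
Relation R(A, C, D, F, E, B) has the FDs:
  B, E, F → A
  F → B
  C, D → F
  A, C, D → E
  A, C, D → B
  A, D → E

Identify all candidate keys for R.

{A, C, D}, {C, D, E}

No FD produces {C, D}, so they must be in every candidate key.
{A, C, D} is a candidate key since {A, C, D}⁺ = {A, B, C, D, E, F} covers every attribute.
{C, D, E} is a candidate key since {C, D, E}⁺ = {A, B, C, D, E, F} covers every attribute.
No proper subset of any of these is a key, and no other minimal superkey exists.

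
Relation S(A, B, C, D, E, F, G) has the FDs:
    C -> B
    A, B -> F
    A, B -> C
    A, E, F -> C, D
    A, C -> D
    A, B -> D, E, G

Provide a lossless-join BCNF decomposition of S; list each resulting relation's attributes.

{A, C, D, E, F, G}; {B, C}

Candidate keys of the original relation: {A, B}, {A, C}, {A, E, F}.
In {A, B, C, D, E, F, G}, {C} is not a superkey ({C}⁺ restricted to this set is {B, C}), so split on C -> B into {B, C} and {A, C, D, E, F, G}.
{B, C} is in BCNF.
{A, C, D, E, F, G} is in BCNF.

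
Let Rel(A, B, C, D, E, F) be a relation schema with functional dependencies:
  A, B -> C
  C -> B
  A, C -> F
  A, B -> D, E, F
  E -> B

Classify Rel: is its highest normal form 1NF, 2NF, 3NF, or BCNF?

3NF

Candidate keys: {A, B}, {A, C}, {A, E}. Prime attributes: {A, B, C, E}.
C -> B: {C}⁺ = {B, C}, which is not all of the attributes, so the left side is not a superkey — BCNF is violated.
Its right-hand attributes {B} are all prime, as are those of every other non-superkey FD — the relation is in 3NF.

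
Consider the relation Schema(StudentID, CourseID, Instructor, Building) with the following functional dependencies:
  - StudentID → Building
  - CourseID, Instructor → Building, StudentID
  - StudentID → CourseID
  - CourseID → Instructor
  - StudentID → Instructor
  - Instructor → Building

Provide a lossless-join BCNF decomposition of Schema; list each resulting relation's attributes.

Candidate keys of the original relation: {CourseID}, {StudentID}.
In {Building, CourseID, Instructor, StudentID}, {Instructor} is not a superkey ({Instructor}⁺ restricted to this set is {Building, Instructor}), so split on Instructor → Building into {Building, Instructor} and {CourseID, Instructor, StudentID}.
{Building, Instructor} has no BCNF violation.
{CourseID, Instructor, StudentID} has no BCNF violation.

{Building, Instructor}; {CourseID, Instructor, StudentID}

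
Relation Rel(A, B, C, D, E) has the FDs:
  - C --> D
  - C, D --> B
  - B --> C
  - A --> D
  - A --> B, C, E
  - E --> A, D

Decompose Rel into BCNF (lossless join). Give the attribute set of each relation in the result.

{A, C, E}; {B, C, D}

Candidate keys of the original relation: {A}, {E}.
{A, B, C, D, E}: {C} determines {B, C, D} here but is not a superkey — split on C --> B, D, giving {B, C, D} and {A, C, E}.
{B, C, D} is in BCNF.
{A, C, E} is in BCNF.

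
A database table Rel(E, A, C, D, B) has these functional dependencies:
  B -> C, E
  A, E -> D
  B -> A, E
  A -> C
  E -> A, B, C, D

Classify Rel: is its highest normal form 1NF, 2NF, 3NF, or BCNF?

Candidate keys: {B}, {E}. Prime attributes: {B, E}.
A -> C: {A}⁺ = {A, C}, which is not all of the attributes, so the left side is not a superkey — BCNF is violated.
A -> C determines the non-prime attribute {C} from a non-superkey — 3NF is violated.
Every candidate key is a single attribute, so no partial dependency is possible; 2NF holds.

2NF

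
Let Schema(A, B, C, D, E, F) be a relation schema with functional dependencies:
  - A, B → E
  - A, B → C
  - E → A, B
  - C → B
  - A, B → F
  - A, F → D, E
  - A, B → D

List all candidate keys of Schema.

{A, B}, {A, C}, {A, F}, {E}

{E}⁺ = {A, B, C, D, E, F}, which is every attribute, so {E} is a candidate key.
{A, B}⁺ = {A, B, C, D, E, F}, which is every attribute, so {A, B} is a candidate key.
{A, C}⁺ = {A, B, C, D, E, F}, which is every attribute, so {A, C} is a candidate key.
{A, F}⁺ = {A, B, C, D, E, F}, which is every attribute, so {A, F} is a candidate key.
No proper subset of any of these is a key, and no other minimal superkey exists.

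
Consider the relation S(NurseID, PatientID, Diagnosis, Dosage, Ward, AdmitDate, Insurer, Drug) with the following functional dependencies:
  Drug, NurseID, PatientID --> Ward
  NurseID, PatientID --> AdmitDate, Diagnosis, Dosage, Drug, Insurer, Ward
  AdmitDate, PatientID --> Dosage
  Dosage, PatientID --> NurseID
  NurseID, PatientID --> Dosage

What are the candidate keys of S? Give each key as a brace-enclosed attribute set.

{AdmitDate, PatientID}, {Dosage, PatientID}, {NurseID, PatientID}

Attributes never on any right-hand side: {PatientID} — every candidate key must contain it.
{AdmitDate, PatientID}⁺ = {AdmitDate, Diagnosis, Dosage, Drug, Insurer, NurseID, PatientID, Ward} — all of the relation — so {AdmitDate, PatientID} is a candidate key.
{Dosage, PatientID}⁺ = {AdmitDate, Diagnosis, Dosage, Drug, Insurer, NurseID, PatientID, Ward} — all of the relation — so {Dosage, PatientID} is a candidate key.
{NurseID, PatientID}⁺ = {AdmitDate, Diagnosis, Dosage, Drug, Insurer, NurseID, PatientID, Ward} — all of the relation — so {NurseID, PatientID} is a candidate key.
No proper subset of any of these is a key, and no other minimal superkey exists.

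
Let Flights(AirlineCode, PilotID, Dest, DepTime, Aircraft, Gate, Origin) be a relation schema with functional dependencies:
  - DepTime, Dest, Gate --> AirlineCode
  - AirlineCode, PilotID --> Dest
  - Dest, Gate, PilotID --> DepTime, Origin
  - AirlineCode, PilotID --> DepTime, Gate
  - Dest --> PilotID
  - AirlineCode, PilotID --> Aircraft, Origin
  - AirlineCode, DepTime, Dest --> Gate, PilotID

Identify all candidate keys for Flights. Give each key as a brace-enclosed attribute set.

{AirlineCode, Dest}⁺ = {Aircraft, AirlineCode, DepTime, Dest, Gate, Origin, PilotID}, which is every attribute, so {AirlineCode, Dest} is a candidate key.
{AirlineCode, PilotID}⁺ = {Aircraft, AirlineCode, DepTime, Dest, Gate, Origin, PilotID}, which is every attribute, so {AirlineCode, PilotID} is a candidate key.
{Dest, Gate}⁺ = {Aircraft, AirlineCode, DepTime, Dest, Gate, Origin, PilotID}, which is every attribute, so {Dest, Gate} is a candidate key.
Any other superkey properly contains one of these, so there are no further candidate keys.

{AirlineCode, Dest}, {AirlineCode, PilotID}, {Dest, Gate}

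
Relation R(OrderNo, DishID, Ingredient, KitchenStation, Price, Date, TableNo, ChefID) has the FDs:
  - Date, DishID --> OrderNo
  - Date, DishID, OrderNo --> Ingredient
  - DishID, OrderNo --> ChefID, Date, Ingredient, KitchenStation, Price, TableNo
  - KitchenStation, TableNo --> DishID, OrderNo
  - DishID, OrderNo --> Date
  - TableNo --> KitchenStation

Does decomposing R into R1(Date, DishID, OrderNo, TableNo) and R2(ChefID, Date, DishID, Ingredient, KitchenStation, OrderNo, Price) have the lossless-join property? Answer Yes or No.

R1 ∩ R2 = {Date, DishID, OrderNo}; its closure under F is {ChefID, Date, DishID, Ingredient, KitchenStation, OrderNo, Price, TableNo}.
This includes all of R1, so the common attributes are a superkey of R1 — the join is lossless.

Yes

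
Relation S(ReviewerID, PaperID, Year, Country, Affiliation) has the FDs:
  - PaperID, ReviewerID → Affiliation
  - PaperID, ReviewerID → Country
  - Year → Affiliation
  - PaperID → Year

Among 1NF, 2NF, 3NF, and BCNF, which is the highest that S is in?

Candidate key: {PaperID, ReviewerID}. Prime attributes: {PaperID, ReviewerID}.
Year → Affiliation: {Year}⁺ = {Affiliation, Year}, which is not all of the attributes, so the left side is not a superkey — BCNF is violated.
Year → Affiliation determines the non-prime attribute {Affiliation} from a non-superkey — 3NF is violated.
{PaperID} is a proper subset of the key {PaperID, ReviewerID}, and {PaperID}⁺ contains the non-prime attributes {Affiliation, Year} — a partial dependency, so 2NF is violated.

1NF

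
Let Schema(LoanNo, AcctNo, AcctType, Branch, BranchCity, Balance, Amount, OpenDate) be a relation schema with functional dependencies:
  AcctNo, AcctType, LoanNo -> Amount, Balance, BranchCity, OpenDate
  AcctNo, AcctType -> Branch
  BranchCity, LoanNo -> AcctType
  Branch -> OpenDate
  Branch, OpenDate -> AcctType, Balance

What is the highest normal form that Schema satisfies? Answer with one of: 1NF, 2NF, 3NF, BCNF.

1NF

Candidate keys: {AcctNo, AcctType, LoanNo}, {AcctNo, Branch, LoanNo}, {AcctNo, BranchCity, LoanNo}. Prime attributes: {AcctNo, AcctType, Branch, BranchCity, LoanNo}.
AcctNo, AcctType -> Branch: {AcctNo, AcctType}⁺ = {AcctNo, AcctType, Balance, Branch, OpenDate}, which is not all of the attributes, so the left side is not a superkey — BCNF is violated.
Branch -> OpenDate determines the non-prime attribute {OpenDate} from a non-superkey — 3NF is violated.
Since {AcctNo, AcctType} ⊂ {AcctNo, AcctType, LoanNo} and {AcctNo, AcctType}⁺ ⊇ {Balance, OpenDate} with {Balance, OpenDate} non-prime, there is a partial dependency; 2NF fails.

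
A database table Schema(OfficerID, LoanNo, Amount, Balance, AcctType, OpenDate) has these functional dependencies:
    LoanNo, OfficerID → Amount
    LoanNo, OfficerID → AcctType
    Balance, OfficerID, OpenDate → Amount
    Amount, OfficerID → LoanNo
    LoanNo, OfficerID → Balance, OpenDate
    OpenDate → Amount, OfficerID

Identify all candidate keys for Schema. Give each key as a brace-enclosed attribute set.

{OpenDate}⁺ = {AcctType, Amount, Balance, LoanNo, OfficerID, OpenDate} — all of the relation — so {OpenDate} is a candidate key.
{Amount, OfficerID}⁺ = {AcctType, Amount, Balance, LoanNo, OfficerID, OpenDate} — all of the relation — so {Amount, OfficerID} is a candidate key.
{LoanNo, OfficerID}⁺ = {AcctType, Amount, Balance, LoanNo, OfficerID, OpenDate} — all of the relation — so {LoanNo, OfficerID} is a candidate key.
No proper subset of any of these is a key, and no other minimal superkey exists.

{Amount, OfficerID}, {LoanNo, OfficerID}, {OpenDate}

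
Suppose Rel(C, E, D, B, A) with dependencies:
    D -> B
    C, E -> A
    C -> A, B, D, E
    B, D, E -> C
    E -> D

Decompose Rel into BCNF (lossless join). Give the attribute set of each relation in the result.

{A, C, D, E}; {B, D}

Candidate keys of the original relation: {C}, {E}.
In {A, B, C, D, E}, {D} is not a superkey ({D}⁺ restricted to this set is {B, D}), so split on D -> B into {B, D} and {A, C, D, E}.
{B, D} has no BCNF violation.
{A, C, D, E} has no BCNF violation.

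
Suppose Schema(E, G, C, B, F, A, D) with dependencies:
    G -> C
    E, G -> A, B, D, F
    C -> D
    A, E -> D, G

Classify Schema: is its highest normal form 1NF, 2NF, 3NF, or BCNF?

1NF

Candidate keys: {A, E}, {E, G}. Prime attributes: {A, E, G}.
For G -> C we have {G}⁺ = {C, D, G}; {G} is not a superkey, so BCNF fails.
Because {C} is non-prime and the left side of G -> C is not a superkey, the relation is not in 3NF.
The proper key subset {G} of {E, G} determines non-prime {C, D}, so the relation is not even in 2NF.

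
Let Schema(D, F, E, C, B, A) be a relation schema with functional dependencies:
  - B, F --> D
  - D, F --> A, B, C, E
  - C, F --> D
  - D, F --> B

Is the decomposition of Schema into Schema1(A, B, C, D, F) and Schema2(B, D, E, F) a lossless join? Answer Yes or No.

Yes

Schema1 ∩ Schema2 = {B, D, F}; its closure under F is {A, B, C, D, E, F}.
Since Schema1 ⊆ {A, B, C, D, E, F}, the intersection is a superkey of Schema1; the decomposition is lossless.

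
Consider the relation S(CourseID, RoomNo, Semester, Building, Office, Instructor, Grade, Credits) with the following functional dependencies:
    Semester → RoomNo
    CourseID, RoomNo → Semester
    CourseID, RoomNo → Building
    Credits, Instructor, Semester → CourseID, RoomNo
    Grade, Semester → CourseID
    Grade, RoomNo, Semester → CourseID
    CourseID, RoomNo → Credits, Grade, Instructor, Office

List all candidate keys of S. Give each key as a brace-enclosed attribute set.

{CourseID, RoomNo}⁺ = {Building, CourseID, Credits, Grade, Instructor, Office, RoomNo, Semester}, which is every attribute, so {CourseID, RoomNo} is a candidate key.
{CourseID, Semester}⁺ = {Building, CourseID, Credits, Grade, Instructor, Office, RoomNo, Semester}, which is every attribute, so {CourseID, Semester} is a candidate key.
{Grade, Semester}⁺ = {Building, CourseID, Credits, Grade, Instructor, Office, RoomNo, Semester}, which is every attribute, so {Grade, Semester} is a candidate key.
{Credits, Instructor, Semester}⁺ = {Building, CourseID, Credits, Grade, Instructor, Office, RoomNo, Semester}, which is every attribute, so {Credits, Instructor, Semester} is a candidate key.
These are minimal and exhaustive — every other superkey contains one of them.

{CourseID, RoomNo}, {CourseID, Semester}, {Credits, Instructor, Semester}, {Grade, Semester}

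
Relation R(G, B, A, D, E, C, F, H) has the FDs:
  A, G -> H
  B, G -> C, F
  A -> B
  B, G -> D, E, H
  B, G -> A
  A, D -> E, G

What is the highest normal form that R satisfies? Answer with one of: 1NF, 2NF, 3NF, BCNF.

3NF

Candidate keys: {A, D}, {A, G}, {B, G}. Prime attributes: {A, B, D, G}.
For A -> B we have {A}⁺ = {A, B}; {A} is not a superkey, so BCNF fails.
But every attribute on its right side ({B}) is prime, and the same holds for every other non-superkey FD, so 3NF still holds.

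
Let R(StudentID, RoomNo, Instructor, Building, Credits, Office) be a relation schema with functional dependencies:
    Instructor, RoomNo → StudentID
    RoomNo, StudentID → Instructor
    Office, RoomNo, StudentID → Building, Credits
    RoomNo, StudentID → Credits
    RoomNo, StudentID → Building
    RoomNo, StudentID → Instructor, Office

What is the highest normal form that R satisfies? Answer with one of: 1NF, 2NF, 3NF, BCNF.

Candidate keys: {Instructor, RoomNo}, {RoomNo, StudentID}. Prime attributes: {Instructor, RoomNo, StudentID}.
The left-hand side of every FD is a superkey, so BCNF is satisfied.

BCNF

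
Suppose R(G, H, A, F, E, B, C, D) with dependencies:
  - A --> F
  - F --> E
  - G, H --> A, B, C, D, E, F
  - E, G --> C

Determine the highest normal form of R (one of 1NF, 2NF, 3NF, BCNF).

Candidate key: {G, H}. Prime attributes: {G, H}.
A --> F breaks BCNF: {A}⁺ = {A, E, F}, so {A} is not a superkey.
A --> F determines the non-prime attribute {F} from a non-superkey — 3NF is violated.
No proper subset of a key has a non-prime attribute in its closure, so there is no partial dependency; 2NF holds.

2NF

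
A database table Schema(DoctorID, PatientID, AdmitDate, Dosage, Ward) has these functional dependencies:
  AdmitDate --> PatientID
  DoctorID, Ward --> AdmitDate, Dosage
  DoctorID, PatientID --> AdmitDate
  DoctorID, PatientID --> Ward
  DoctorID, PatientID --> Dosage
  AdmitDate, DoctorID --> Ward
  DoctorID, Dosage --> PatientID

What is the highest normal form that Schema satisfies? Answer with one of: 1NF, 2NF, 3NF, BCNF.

Candidate keys: {AdmitDate, DoctorID}, {DoctorID, Dosage}, {DoctorID, PatientID}, {DoctorID, Ward}. Prime attributes: {AdmitDate, DoctorID, Dosage, PatientID, Ward}.
For AdmitDate --> PatientID we have {AdmitDate}⁺ = {AdmitDate, PatientID}; {AdmitDate} is not a superkey, so BCNF fails.
Its right-hand attributes {PatientID} are all prime, as are those of every other non-superkey FD — the relation is in 3NF.

3NF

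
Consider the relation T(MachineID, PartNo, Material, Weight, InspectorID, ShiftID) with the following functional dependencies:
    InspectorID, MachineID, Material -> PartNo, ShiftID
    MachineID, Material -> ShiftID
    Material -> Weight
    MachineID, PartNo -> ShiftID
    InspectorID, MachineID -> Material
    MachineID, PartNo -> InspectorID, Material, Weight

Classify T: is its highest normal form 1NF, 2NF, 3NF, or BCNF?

2NF

Candidate keys: {InspectorID, MachineID}, {MachineID, PartNo}. Prime attributes: {InspectorID, MachineID, PartNo}.
MachineID, Material -> ShiftID breaks BCNF: {MachineID, Material}⁺ = {MachineID, Material, ShiftID, Weight}, so {MachineID, Material} is not a superkey.
Because {ShiftID} is non-prime and the left side of MachineID, Material -> ShiftID is not a superkey, the relation is not in 3NF.
No proper subset of a key has a non-prime attribute in its closure, so there is no partial dependency; 2NF holds.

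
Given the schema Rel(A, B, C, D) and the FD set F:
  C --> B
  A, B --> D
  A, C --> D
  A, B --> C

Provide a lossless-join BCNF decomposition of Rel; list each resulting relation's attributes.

{A, C, D}; {B, C}

Candidate keys of the original relation: {A, B}, {A, C}.
In {A, B, C, D}, {C} is not a superkey ({C}⁺ restricted to this set is {B, C}), so split on C --> B into {B, C} and {A, C, D}.
{B, C}: every determinant is a superkey — BCNF.
{A, C, D}: every determinant is a superkey — BCNF.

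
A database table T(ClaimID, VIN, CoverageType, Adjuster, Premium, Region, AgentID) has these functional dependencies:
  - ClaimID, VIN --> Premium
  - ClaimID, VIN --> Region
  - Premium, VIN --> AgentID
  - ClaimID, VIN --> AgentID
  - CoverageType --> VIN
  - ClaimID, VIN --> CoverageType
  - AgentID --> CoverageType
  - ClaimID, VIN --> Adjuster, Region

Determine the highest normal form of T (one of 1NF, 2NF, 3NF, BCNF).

3NF

Candidate keys: {AgentID, ClaimID}, {ClaimID, CoverageType}, {ClaimID, VIN}. Prime attributes: {AgentID, ClaimID, CoverageType, VIN}.
Premium, VIN --> AgentID breaks BCNF: {Premium, VIN}⁺ = {AgentID, CoverageType, Premium, VIN}, so {Premium, VIN} is not a superkey.
Its right-hand attributes {AgentID} are all prime, as are those of every other non-superkey FD — the relation is in 3NF.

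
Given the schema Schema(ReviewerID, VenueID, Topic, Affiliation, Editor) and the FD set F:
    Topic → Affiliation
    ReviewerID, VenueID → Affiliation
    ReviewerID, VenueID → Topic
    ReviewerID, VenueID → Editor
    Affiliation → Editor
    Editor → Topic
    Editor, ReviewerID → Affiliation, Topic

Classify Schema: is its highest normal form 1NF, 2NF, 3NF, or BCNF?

Candidate key: {ReviewerID, VenueID}. Prime attributes: {ReviewerID, VenueID}.
For Topic → Affiliation we have {Topic}⁺ = {Affiliation, Editor, Topic}; {Topic} is not a superkey, so BCNF fails.
Because {Affiliation} is non-prime and the left side of Topic → Affiliation is not a superkey, the relation is not in 3NF.
No non-prime attribute depends on a proper subset of any candidate key, so 2NF holds.

2NF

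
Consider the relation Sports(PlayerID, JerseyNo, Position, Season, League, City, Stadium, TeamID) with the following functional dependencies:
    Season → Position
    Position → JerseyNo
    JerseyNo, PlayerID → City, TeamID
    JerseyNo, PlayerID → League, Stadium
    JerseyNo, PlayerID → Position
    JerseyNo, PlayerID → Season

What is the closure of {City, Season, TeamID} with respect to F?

{City, JerseyNo, Position, Season, TeamID}

Start with {City, Season, TeamID}.
Season → Position applies; add {Position} → now {City, Position, Season, TeamID}.
Position → JerseyNo applies; add {JerseyNo} → now {City, JerseyNo, Position, Season, TeamID}.
No further FD applies.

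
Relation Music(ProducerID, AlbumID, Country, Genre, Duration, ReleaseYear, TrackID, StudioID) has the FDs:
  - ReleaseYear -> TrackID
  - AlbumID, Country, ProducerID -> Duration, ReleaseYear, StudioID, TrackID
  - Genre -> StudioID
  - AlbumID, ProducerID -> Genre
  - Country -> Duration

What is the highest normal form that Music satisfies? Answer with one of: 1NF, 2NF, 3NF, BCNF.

Candidate key: {AlbumID, Country, ProducerID}. Prime attributes: {AlbumID, Country, ProducerID}.
ReleaseYear -> TrackID breaks BCNF: {ReleaseYear}⁺ = {ReleaseYear, TrackID}, so {ReleaseYear} is not a superkey.
Because {TrackID} is non-prime and the left side of ReleaseYear -> TrackID is not a superkey, the relation is not in 3NF.
The proper key subset {Country} of {AlbumID, Country, ProducerID} determines non-prime {Duration}, so the relation is not even in 2NF.

1NF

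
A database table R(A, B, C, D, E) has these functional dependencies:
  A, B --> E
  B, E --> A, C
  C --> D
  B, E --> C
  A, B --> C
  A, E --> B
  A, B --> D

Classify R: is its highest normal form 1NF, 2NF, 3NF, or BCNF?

2NF

Candidate keys: {A, B}, {A, E}, {B, E}. Prime attributes: {A, B, E}.
For C --> D we have {C}⁺ = {C, D}; {C} is not a superkey, so BCNF fails.
C --> D determines the non-prime attribute {D} from a non-superkey — 3NF is violated.
No proper subset of a key has a non-prime attribute in its closure, so there is no partial dependency; 2NF holds.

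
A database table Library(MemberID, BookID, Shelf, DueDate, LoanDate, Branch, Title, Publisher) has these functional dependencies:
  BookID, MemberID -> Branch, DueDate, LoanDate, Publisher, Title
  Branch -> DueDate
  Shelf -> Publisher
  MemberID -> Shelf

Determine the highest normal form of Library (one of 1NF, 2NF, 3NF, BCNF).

Candidate key: {BookID, MemberID}. Prime attributes: {BookID, MemberID}.
Branch -> DueDate breaks BCNF: {Branch}⁺ = {Branch, DueDate}, so {Branch} is not a superkey.
Branch -> DueDate determines the non-prime attribute {DueDate} from a non-superkey — 3NF is violated.
{MemberID} is a proper subset of the key {BookID, MemberID}, and {MemberID}⁺ contains the non-prime attributes {Publisher, Shelf} — a partial dependency, so 2NF is violated.

1NF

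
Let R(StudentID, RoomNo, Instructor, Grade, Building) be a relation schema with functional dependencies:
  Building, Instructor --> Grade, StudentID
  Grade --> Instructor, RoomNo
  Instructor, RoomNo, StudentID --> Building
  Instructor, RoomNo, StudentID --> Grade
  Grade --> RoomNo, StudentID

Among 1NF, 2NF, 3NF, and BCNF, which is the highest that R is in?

BCNF

Candidate keys: {Building, Instructor}, {Grade}, {Instructor, RoomNo, StudentID}. Prime attributes: {Building, Grade, Instructor, RoomNo, StudentID}.
Each dependency's left side is a superkey — BCNF holds.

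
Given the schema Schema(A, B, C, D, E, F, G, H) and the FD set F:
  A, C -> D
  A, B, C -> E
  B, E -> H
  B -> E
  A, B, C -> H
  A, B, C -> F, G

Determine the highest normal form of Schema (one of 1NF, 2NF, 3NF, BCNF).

Candidate key: {A, B, C}. Prime attributes: {A, B, C}.
A, C -> D: {A, C}⁺ = {A, C, D}, which is not all of the attributes, so the left side is not a superkey — BCNF is violated.
Because {D} is non-prime and the left side of A, C -> D is not a superkey, the relation is not in 3NF.
Since {B} ⊂ {A, B, C} and {B}⁺ ⊇ {E, H} with {E, H} non-prime, there is a partial dependency; 2NF fails.

1NF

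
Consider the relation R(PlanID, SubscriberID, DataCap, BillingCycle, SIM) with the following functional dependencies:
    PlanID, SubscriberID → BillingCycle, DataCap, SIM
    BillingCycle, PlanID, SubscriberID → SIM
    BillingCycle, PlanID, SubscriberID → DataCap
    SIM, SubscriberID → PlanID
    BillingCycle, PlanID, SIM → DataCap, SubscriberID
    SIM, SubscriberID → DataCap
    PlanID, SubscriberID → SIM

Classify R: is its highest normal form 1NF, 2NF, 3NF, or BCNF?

Candidate keys: {BillingCycle, PlanID, SIM}, {PlanID, SubscriberID}, {SIM, SubscriberID}. Prime attributes: {BillingCycle, PlanID, SIM, SubscriberID}.
The left-hand side of every FD is a superkey, so BCNF is satisfied.

BCNF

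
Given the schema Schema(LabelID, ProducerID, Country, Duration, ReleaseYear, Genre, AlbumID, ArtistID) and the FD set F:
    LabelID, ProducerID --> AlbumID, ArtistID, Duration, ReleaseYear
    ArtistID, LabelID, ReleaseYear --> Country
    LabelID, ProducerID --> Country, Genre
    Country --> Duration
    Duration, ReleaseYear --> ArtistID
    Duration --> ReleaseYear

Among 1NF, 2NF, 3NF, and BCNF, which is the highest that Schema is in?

2NF

Candidate key: {LabelID, ProducerID}. Prime attributes: {LabelID, ProducerID}.
ArtistID, LabelID, ReleaseYear --> Country: {ArtistID, LabelID, ReleaseYear}⁺ = {ArtistID, Country, Duration, LabelID, ReleaseYear}, which is not all of the attributes, so the left side is not a superkey — BCNF is violated.
Because {Country} is non-prime and the left side of ArtistID, LabelID, ReleaseYear --> Country is not a superkey, the relation is not in 3NF.
No proper subset of a key has a non-prime attribute in its closure, so there is no partial dependency; 2NF holds.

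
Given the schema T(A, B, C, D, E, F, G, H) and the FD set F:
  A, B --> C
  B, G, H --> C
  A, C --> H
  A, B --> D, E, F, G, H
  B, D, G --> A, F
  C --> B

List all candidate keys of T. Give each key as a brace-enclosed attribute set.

{A, B}, {A, C}, {B, D, G}, {C, D, G}

{A, B}⁺ = {A, B, C, D, E, F, G, H}, which is every attribute, so {A, B} is a candidate key.
{A, C}⁺ = {A, B, C, D, E, F, G, H}, which is every attribute, so {A, C} is a candidate key.
{B, D, G}⁺ = {A, B, C, D, E, F, G, H}, which is every attribute, so {B, D, G} is a candidate key.
{C, D, G}⁺ = {A, B, C, D, E, F, G, H}, which is every attribute, so {C, D, G} is a candidate key.
No proper subset of any of these is a key, and no other minimal superkey exists.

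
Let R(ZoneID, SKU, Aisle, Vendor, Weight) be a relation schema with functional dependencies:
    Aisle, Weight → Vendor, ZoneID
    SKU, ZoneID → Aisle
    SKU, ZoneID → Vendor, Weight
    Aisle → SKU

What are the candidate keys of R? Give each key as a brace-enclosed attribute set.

{Aisle, Weight}, {Aisle, ZoneID}, {SKU, ZoneID}

{Aisle, Weight} is a candidate key since {Aisle, Weight}⁺ = {Aisle, SKU, Vendor, Weight, ZoneID} covers every attribute.
{Aisle, ZoneID} is a candidate key since {Aisle, ZoneID}⁺ = {Aisle, SKU, Vendor, Weight, ZoneID} covers every attribute.
{SKU, ZoneID} is a candidate key since {SKU, ZoneID}⁺ = {Aisle, SKU, Vendor, Weight, ZoneID} covers every attribute.
Any other superkey properly contains one of these, so there are no further candidate keys.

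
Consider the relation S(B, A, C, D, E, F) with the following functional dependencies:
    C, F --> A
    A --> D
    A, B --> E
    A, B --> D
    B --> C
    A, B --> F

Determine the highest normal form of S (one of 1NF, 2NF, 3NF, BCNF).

1NF

Candidate keys: {A, B}, {B, F}. Prime attributes: {A, B, F}.
C, F --> A: {C, F}⁺ = {A, C, D, F}, which is not all of the attributes, so the left side is not a superkey — BCNF is violated.
A --> D determines the non-prime attribute {D} from a non-superkey — 3NF is violated.
{A} is a proper subset of the key {A, B}, and {A}⁺ contains the non-prime attribute {D} — a partial dependency, so 2NF is violated.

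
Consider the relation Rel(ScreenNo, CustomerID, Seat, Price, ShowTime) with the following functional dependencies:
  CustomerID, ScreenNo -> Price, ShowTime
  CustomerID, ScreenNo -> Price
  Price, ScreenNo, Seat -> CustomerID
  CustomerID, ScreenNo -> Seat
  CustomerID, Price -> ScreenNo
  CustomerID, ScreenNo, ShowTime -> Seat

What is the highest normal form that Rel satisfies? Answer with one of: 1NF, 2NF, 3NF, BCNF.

BCNF

Candidate keys: {CustomerID, Price}, {CustomerID, ScreenNo}, {Price, ScreenNo, Seat}. Prime attributes: {CustomerID, Price, ScreenNo, Seat}.
Each dependency's left side is a superkey — BCNF holds.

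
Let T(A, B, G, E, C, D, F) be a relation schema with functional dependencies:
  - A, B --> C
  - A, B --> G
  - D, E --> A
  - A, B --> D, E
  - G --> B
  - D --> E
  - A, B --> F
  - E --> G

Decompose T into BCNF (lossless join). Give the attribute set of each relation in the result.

Candidate keys of the original relation: {A, B}, {A, E}, {A, G}, {D}.
{A, B, C, D, E, F, G}: {G} determines {B, G} here but is not a superkey — split on G --> B, giving {B, G} and {A, C, D, E, F, G}.
{B, G} has no BCNF violation.
{A, C, D, E, F, G}: {E} determines {E, G} here but is not a superkey — split on E --> G, giving {E, G} and {A, C, D, E, F}.
{E, G} has no BCNF violation.
{A, C, D, E, F} has no BCNF violation.

{A, C, D, E, F}; {B, G}; {E, G}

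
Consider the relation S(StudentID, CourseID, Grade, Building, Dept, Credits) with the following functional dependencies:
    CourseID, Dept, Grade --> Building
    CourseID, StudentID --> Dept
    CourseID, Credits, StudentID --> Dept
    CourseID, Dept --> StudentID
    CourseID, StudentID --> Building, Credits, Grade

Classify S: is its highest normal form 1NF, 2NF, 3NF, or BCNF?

Candidate keys: {CourseID, Dept}, {CourseID, StudentID}. Prime attributes: {CourseID, Dept, StudentID}.
The left-hand side of every FD is a superkey, so BCNF is satisfied.

BCNF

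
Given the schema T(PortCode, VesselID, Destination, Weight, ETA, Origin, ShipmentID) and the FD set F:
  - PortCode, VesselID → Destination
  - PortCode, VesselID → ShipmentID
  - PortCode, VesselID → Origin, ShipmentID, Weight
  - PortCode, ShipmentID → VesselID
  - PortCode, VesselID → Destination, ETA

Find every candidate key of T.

{PortCode, ShipmentID}, {PortCode, VesselID}

{PortCode} never appears on the right of any FD, so every key must include it.
Closure of {PortCode, ShipmentID} is {Destination, ETA, Origin, PortCode, ShipmentID, VesselID, Weight}, the whole schema; {PortCode, ShipmentID} is a candidate key.
Closure of {PortCode, VesselID} is {Destination, ETA, Origin, PortCode, ShipmentID, VesselID, Weight}, the whole schema; {PortCode, VesselID} is a candidate key.
These are minimal and exhaustive — every other superkey contains one of them.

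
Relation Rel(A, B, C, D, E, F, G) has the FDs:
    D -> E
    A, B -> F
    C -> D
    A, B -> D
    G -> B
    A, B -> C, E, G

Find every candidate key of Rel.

Attributes never on any right-hand side: {A} — every candidate key must contain it.
{A, B}⁺ = {A, B, C, D, E, F, G}, which is every attribute, so {A, B} is a candidate key.
{A, G}⁺ = {A, B, C, D, E, F, G}, which is every attribute, so {A, G} is a candidate key.
These are minimal and exhaustive — every other superkey contains one of them.

{A, B}, {A, G}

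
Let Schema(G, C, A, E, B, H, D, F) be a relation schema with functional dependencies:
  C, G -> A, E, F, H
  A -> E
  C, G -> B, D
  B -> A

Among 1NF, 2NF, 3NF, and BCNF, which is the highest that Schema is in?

2NF

Candidate key: {C, G}. Prime attributes: {C, G}.
A -> E breaks BCNF: {A}⁺ = {A, E}, so {A} is not a superkey.
A -> E has non-prime {E} on the right and a non-superkey on the left, so 3NF fails.
No proper subset of a key has a non-prime attribute in its closure, so there is no partial dependency; 2NF holds.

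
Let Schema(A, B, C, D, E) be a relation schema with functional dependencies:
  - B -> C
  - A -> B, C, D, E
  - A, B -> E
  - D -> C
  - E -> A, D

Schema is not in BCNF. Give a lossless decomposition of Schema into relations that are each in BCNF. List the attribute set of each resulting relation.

Candidate keys of the original relation: {A}, {E}.
Within {A, B, C, D, E}: {B}⁺ ∩ {A, B, C, D, E} = {B, C}, not the whole set, so B -> C violates BCNF; decompose into {B, C} and {A, B, D, E}.
{B, C} is in BCNF.
{A, B, D, E} is in BCNF.

{A, B, D, E}; {B, C}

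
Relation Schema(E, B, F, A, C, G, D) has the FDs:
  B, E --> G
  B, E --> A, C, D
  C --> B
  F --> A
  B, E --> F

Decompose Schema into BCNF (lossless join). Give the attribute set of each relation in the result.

{A, F}; {B, C}; {C, D, E, F, G}

Candidate keys of the original relation: {B, E}, {C, E}.
{A, B, C, D, E, F, G}: {C} determines {B, C} here but is not a superkey — split on C --> B, giving {B, C} and {A, C, D, E, F, G}.
{B, C}: every determinant is a superkey — BCNF.
{A, C, D, E, F, G}: {F} determines {A, F} here but is not a superkey — split on F --> A, giving {A, F} and {C, D, E, F, G}.
{A, F}: every determinant is a superkey — BCNF.
{C, D, E, F, G}: every determinant is a superkey — BCNF.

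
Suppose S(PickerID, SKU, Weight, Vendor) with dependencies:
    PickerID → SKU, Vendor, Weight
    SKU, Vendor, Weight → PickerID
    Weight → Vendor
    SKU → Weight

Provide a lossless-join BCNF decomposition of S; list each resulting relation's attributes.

Candidate keys of the original relation: {PickerID}, {SKU}.
{PickerID, SKU, Vendor, Weight}: {Weight} determines {Vendor, Weight} here but is not a superkey — split on Weight → Vendor, giving {Vendor, Weight} and {PickerID, SKU, Weight}.
{Vendor, Weight} has no BCNF violation.
{PickerID, SKU, Weight} has no BCNF violation.

{PickerID, SKU, Weight}; {Vendor, Weight}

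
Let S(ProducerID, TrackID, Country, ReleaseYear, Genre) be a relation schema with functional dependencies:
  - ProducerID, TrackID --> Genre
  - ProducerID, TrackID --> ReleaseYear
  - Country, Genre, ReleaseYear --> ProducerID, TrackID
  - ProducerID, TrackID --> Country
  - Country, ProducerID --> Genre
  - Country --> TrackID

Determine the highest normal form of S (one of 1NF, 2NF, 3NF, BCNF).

Candidate keys: {Country, Genre, ReleaseYear}, {Country, ProducerID}, {ProducerID, TrackID}. Prime attributes: {Country, Genre, ProducerID, ReleaseYear, TrackID}.
Country --> TrackID: {Country}⁺ = {Country, TrackID}, which is not all of the attributes, so the left side is not a superkey — BCNF is violated.
But every attribute on its right side ({TrackID}) is prime, and the same holds for every other non-superkey FD, so 3NF still holds.

3NF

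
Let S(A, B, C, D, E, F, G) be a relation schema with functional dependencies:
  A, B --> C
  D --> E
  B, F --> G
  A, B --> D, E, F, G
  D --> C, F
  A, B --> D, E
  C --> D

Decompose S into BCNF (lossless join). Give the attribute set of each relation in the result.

Candidate key of the original relation: {A, B}.
{A, B, C, D, E, F, G}: {D} determines {C, D, E, F} here but is not a superkey — split on D --> C, E, F, giving {C, D, E, F} and {A, B, D, G}.
{C, D, E, F} is in BCNF.
{A, B, D, G}: {B, D} determines {B, D, G} here but is not a superkey — split on B, D --> G, giving {B, D, G} and {A, B, D}.
{B, D, G} is in BCNF.
{A, B, D} is in BCNF.

{A, B, D}; {B, D, G}; {C, D, E, F}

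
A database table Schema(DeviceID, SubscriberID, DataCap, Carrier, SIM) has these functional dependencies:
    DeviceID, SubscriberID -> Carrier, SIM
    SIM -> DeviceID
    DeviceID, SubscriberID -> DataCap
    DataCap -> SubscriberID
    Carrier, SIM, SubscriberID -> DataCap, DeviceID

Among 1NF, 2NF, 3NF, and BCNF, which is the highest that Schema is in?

Candidate keys: {DataCap, DeviceID}, {DataCap, SIM}, {DeviceID, SubscriberID}, {SIM, SubscriberID}. Prime attributes: {DataCap, DeviceID, SIM, SubscriberID}.
For SIM -> DeviceID we have {SIM}⁺ = {DeviceID, SIM}; {SIM} is not a superkey, so BCNF fails.
Its right-hand attributes {DeviceID} are all prime, as are those of every other non-superkey FD — the relation is in 3NF.

3NF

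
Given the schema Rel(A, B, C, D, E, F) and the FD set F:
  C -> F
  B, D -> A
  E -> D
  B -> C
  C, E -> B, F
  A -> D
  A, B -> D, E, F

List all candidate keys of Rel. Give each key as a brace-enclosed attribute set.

{A, B}, {B, D}, {B, E}, {C, E}

Closure of {A, B} is {A, B, C, D, E, F}, the whole schema; {A, B} is a candidate key.
Closure of {B, D} is {A, B, C, D, E, F}, the whole schema; {B, D} is a candidate key.
Closure of {B, E} is {A, B, C, D, E, F}, the whole schema; {B, E} is a candidate key.
Closure of {C, E} is {A, B, C, D, E, F}, the whole schema; {C, E} is a candidate key.
These are minimal and exhaustive — every other superkey contains one of them.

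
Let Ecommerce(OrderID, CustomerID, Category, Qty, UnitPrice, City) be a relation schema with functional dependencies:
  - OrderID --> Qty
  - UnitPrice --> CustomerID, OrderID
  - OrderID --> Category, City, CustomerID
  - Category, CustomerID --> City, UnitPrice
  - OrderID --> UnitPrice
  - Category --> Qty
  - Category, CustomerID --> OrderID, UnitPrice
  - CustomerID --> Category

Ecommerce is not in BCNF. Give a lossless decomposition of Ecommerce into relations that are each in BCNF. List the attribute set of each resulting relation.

{Category, City, CustomerID, OrderID, UnitPrice}; {Category, Qty}

Candidate keys of the original relation: {CustomerID}, {OrderID}, {UnitPrice}.
Within {Category, City, CustomerID, OrderID, Qty, UnitPrice}: {Category}⁺ ∩ {Category, City, CustomerID, OrderID, Qty, UnitPrice} = {Category, Qty}, not the whole set, so Category --> Qty violates BCNF; decompose into {Category, Qty} and {Category, City, CustomerID, OrderID, UnitPrice}.
{Category, Qty}: every determinant is a superkey — BCNF.
{Category, City, CustomerID, OrderID, UnitPrice}: every determinant is a superkey — BCNF.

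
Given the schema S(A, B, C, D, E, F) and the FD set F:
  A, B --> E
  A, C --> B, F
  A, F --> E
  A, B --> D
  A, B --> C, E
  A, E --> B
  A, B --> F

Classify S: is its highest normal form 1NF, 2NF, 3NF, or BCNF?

Candidate keys: {A, B}, {A, C}, {A, E}, {A, F}. Prime attributes: {A, B, C, E, F}.
Every FD has a superkey on the left, so the relation is in BCNF.

BCNF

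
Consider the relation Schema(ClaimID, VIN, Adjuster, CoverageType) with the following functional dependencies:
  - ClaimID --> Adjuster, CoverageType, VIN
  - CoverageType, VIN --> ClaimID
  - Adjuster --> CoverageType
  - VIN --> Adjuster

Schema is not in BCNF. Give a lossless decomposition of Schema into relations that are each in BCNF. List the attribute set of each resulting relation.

{Adjuster, ClaimID, VIN}; {Adjuster, CoverageType}

Candidate keys of the original relation: {ClaimID}, {VIN}.
{Adjuster, ClaimID, CoverageType, VIN}: {Adjuster} determines {Adjuster, CoverageType} here but is not a superkey — split on Adjuster --> CoverageType, giving {Adjuster, CoverageType} and {Adjuster, ClaimID, VIN}.
{Adjuster, CoverageType} has no BCNF violation.
{Adjuster, ClaimID, VIN} has no BCNF violation.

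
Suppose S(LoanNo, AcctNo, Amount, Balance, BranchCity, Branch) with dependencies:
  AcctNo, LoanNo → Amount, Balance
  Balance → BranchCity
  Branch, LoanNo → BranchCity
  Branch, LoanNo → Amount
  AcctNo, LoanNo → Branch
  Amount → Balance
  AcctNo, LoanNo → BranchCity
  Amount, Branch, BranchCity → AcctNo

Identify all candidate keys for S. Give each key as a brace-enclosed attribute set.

Attributes never on any right-hand side: {LoanNo} — every candidate key must contain it.
{AcctNo, LoanNo}⁺ = {AcctNo, Amount, Balance, Branch, BranchCity, LoanNo} — all of the relation — so {AcctNo, LoanNo} is a candidate key.
{Branch, LoanNo}⁺ = {AcctNo, Amount, Balance, Branch, BranchCity, LoanNo} — all of the relation — so {Branch, LoanNo} is a candidate key.
These are minimal and exhaustive — every other superkey contains one of them.

{AcctNo, LoanNo}, {Branch, LoanNo}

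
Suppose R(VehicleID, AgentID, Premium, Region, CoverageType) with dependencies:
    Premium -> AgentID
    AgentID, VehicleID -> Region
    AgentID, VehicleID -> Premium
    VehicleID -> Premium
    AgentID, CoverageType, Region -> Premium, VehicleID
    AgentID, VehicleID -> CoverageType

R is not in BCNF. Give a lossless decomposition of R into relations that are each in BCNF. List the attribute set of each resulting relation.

Candidate keys of the original relation: {AgentID, CoverageType, Region}, {CoverageType, Premium, Region}, {VehicleID}.
Within {AgentID, CoverageType, Premium, Region, VehicleID}: {Premium}⁺ ∩ {AgentID, CoverageType, Premium, Region, VehicleID} = {AgentID, Premium}, not the whole set, so Premium -> AgentID violates BCNF; decompose into {AgentID, Premium} and {CoverageType, Premium, Region, VehicleID}.
{AgentID, Premium} has no BCNF violation.
{CoverageType, Premium, Region, VehicleID} has no BCNF violation.

{AgentID, Premium}; {CoverageType, Premium, Region, VehicleID}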